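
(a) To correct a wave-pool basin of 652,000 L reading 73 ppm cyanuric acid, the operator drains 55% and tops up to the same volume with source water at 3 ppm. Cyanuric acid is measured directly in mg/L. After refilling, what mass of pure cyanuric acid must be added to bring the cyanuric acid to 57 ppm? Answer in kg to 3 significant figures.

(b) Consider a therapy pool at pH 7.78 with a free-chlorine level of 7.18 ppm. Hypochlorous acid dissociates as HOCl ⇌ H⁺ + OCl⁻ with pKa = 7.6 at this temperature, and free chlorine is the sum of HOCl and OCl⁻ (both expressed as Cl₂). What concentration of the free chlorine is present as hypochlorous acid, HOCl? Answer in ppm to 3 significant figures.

(a) After draining 55% and refilling: 73 × 0.45 + 3 × 0.55 = 34.5 ppm.
(a) Deficit to target: 57 − 34.5 = 22.5 mg/L.
(a) Mass: 22.5 mg/L × 652,000 L = 14,670 g cyanuric acid.

(b) [OCl⁻]/[HOCl] = 10^(pH − pKa) = 10^(7.78 − 7.6) = 10^0.18 = 1.514.
(b) Fraction as HOCl = 1 / (1 + 1.514) = 0.3978.
(b) HOCl = 0.3978 × 7.18 ppm = 2.857 ppm.

(a) 14.7 kg; (b) 2.86 ppm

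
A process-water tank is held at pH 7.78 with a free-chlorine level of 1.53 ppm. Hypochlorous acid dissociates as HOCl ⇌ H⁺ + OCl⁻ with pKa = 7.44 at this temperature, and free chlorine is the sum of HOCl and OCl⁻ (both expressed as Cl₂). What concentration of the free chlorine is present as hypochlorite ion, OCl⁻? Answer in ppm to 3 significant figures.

[OCl⁻]/[HOCl] = 10^(pH − pKa) = 10^(7.78 − 7.44) = 10^0.34 = 2.188.
Fraction as HOCl = 1 / (1 + 2.188) = 0.3137.
OCl⁻ = (1 − 0.3137) × 1.53 ppm = 1.05 ppm.

1.05 ppm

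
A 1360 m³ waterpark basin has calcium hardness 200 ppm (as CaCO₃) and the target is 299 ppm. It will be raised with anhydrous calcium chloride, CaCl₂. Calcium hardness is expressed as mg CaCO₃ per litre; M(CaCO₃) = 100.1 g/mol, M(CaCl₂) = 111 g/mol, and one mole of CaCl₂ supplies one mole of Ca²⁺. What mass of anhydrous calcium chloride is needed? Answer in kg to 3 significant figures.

Volume: 1360 m³ = 1,360,000 L.
Hardness to add: (299 − 200) = 99 mg/L as CaCO₃ × 1,360,000 L = 134,600 g as CaCO₃.
Moles of Ca²⁺ (1 mol Ca²⁺ ≡ 1 mol CaCO₃): 134,600 / 100.1 g/mol = 1345 mol.
Mass of CaCl₂: 1345 × 111 = 149,300 g.

149 kg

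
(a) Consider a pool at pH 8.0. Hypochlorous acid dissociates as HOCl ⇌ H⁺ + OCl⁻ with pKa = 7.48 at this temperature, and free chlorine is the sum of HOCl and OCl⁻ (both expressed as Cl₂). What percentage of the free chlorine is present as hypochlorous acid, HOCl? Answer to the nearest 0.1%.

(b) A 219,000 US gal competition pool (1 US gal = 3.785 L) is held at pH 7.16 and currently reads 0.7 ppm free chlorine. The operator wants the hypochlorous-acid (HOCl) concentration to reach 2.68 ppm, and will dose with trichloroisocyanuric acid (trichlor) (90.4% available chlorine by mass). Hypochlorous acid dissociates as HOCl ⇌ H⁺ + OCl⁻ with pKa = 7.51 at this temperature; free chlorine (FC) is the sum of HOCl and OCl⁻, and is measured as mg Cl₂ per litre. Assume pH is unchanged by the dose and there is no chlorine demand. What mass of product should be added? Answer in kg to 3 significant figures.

(a) [OCl⁻]/[HOCl] = 10^(pH − pKa) = 10^(8.0 − 7.48) = 10^0.52 = 3.311.
(a) Fraction as HOCl = 1 / (1 + 3.311) = 0.2319.

(b) Volume: 219,000 US gal × 3.785 L/gal = 828,915 L.
(b) [OCl⁻]/[HOCl] = 10^(pH − pKa) = 10^(7.16 − 7.51) = 0.4467; fraction as HOCl = 1/(1 + 0.4467) = 0.6912.
(b) Free chlorine required for 2.68 ppm HOCl: 2.68 / 0.6912 = 3.877 ppm.
(b) FC to add: 3.877 − 0.7 = 3.177 mg/L as Cl₂.
(b) Cl₂ equivalent: 3.177 mg/L × 828,915 L = 2634 g.
(b) Product at 90.4% available Cl: 2634 / 0.904 = 2913 g.

(a) 23.2%; (b) 2.91 kg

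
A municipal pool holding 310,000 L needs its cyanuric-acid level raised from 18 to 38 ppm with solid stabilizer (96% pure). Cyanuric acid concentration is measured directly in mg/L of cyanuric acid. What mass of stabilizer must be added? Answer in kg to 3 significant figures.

CYA to add: (38 − 18) = 20 mg/L × 310,000 L = 6200 g cyanuric acid.
At 96% purity: 6200 / 0.96 = 6458 g product.

6.46 kg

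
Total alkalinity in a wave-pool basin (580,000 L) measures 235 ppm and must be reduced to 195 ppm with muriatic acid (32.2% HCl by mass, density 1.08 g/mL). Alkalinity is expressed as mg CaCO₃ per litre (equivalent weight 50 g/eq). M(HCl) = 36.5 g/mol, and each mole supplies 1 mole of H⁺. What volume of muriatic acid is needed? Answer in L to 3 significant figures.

48.7 L

Alkalinity to neutralize: (235 − 195) = 40 mg/L as CaCO₃ × 580,000 L = 23,200 g as CaCO₃.
Equivalents of H⁺ required: 23,200 ÷ 50 g/eq = 464 eq = 464 mol HCl.
Mass of HCl: 464 × 36.5 = 16,940 g.
Mass of 32.2% solution: 16,940 / 0.322 = 52,600 g.
Volume: 52,600 g ÷ 1.08 g/mL = 48,700 mL.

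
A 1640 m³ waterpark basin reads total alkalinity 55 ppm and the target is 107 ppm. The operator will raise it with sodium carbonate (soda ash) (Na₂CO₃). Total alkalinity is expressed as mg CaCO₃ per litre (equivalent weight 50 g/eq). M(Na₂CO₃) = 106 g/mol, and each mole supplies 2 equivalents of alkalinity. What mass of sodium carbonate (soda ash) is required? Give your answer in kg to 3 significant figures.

90.4 kg

Volume: 1640 m³ = 1,640,000 L.
Alkalinity to add: (107 − 55) = 52 mg/L as CaCO₃ × 1,640,000 L = 85,280 g as CaCO₃.
Equivalents: 85,280 g ÷ 50 g/eq = 1706 eq.
Each mole of Na₂CO₃ supplies 2 eq, so 1706 / 2 = 852.8 mol.
Mass: 852.8 mol × 106 g/mol = 90,400 g.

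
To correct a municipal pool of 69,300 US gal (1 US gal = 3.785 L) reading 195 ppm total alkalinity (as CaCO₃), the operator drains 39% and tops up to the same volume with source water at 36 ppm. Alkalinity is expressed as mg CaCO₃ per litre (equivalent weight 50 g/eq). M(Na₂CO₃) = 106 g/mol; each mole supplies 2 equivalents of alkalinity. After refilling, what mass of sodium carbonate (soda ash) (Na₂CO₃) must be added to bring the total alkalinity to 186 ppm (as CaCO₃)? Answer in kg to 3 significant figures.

Volume: 69,300 US gal × 3.785 L/gal = 262,300 L.
After draining 39% and refilling: 195 × 0.61 + 36 × 0.39 = 132.99 ppm.
Deficit to target: 186 − 132.99 = 53.01 mg/L.
As CaCO₃: 53.01 mg/L × 262,300 L = 13,900 g; ÷ 50 g/eq ÷ 2 = 139 mol Na₂CO₃.
Mass: 139 × 106 = 14,740 g.

14.7 kg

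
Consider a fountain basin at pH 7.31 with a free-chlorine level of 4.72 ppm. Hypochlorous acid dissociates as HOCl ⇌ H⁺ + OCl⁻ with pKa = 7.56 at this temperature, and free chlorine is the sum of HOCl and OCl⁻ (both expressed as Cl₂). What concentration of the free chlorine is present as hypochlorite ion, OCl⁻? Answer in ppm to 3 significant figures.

[OCl⁻]/[HOCl] = 10^(pH − pKa) = 10^(7.31 − 7.56) = 10^-0.25 = 0.5623.
Fraction as HOCl = 1 / (1 + 0.5623) = 0.6401.
OCl⁻ = (1 − 0.6401) × 4.72 ppm = 1.699 ppm.

1.70 ppm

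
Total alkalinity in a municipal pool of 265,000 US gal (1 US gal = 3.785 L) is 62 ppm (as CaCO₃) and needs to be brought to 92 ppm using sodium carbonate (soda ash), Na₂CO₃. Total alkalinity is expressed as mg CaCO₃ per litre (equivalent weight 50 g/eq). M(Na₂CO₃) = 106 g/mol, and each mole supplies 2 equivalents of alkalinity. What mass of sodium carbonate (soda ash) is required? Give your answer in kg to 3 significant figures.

Volume: 265,000 US gal × 3.785 L/gal = 1,003,025 L.
Alkalinity to add: (92 − 62) = 30 mg/L as CaCO₃ × 1,003,025 L = 30,090 g as CaCO₃.
Equivalents: 30,090 g ÷ 50 g/eq = 601.8 eq.
Each mole of Na₂CO₃ supplies 2 eq, so 601.8 / 2 = 300.9 mol.
Mass: 300.9 mol × 106 g/mol = 31,900 g.

31.9 kg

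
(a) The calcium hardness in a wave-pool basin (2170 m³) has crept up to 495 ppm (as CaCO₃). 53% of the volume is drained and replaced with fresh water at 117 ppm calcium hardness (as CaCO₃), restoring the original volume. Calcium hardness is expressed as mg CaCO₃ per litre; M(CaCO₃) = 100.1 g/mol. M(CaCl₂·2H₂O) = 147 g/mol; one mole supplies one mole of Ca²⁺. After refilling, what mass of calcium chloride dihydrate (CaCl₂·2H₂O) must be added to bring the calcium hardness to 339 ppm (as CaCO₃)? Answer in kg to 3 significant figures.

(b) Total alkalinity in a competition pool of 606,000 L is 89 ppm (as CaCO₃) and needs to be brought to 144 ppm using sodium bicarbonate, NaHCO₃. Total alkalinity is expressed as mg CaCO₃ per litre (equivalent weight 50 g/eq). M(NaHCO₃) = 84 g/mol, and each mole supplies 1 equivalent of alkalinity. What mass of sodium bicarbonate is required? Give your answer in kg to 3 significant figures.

(a) 141 kg; (b) 56.0 kg

(a) Volume: 2170 m³ = 2,170,000 L.
(a) After draining 53% and refilling: 495 × 0.47 + 117 × 0.53 = 294.66 ppm.
(a) Deficit to target: 339 − 294.66 = 44.34 mg/L.
(a) As CaCO₃: 44.34 mg/L × 2,170,000 L = 96,220 g; ÷ 100.1 = 961.2 mol Ca²⁺.
(a) Mass: 961.2 × 147 = 141,300 g.

(b) Alkalinity to add: (144 − 89) = 55 mg/L as CaCO₃ × 606,000 L = 33,330 g as CaCO₃.
(b) Equivalents: 33,330 g ÷ 50 g/eq = 666.6 eq.
(b) NaHCO₃ supplies 1 eq per mole → 666.6 mol.
(b) Mass: 666.6 mol × 84 g/mol = 55,990 g.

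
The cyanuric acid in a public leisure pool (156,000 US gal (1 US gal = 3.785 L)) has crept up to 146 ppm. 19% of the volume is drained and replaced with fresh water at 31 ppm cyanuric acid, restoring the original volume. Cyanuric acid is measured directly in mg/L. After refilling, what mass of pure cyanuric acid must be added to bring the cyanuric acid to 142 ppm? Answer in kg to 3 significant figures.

Volume: 156,000 US gal × 3.785 L/gal = 590,460 L.
After draining 19% and refilling: 146 × 0.81 + 31 × 0.19 = 124.15 ppm.
Deficit to target: 142 − 124.15 = 17.85 mg/L.
Mass: 17.85 mg/L × 590,460 L = 10,540 g cyanuric acid.

10.5 kg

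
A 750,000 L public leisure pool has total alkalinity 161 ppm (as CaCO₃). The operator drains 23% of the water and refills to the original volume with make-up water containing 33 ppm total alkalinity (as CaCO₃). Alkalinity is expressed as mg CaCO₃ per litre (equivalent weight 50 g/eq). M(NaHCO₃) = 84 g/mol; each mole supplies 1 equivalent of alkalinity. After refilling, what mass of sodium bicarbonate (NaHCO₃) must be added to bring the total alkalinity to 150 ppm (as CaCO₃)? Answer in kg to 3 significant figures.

After draining 23% and refilling: 161 × 0.77 + 33 × 0.23 = 131.56 ppm.
Deficit to target: 150 − 131.56 = 18.44 mg/L.
As CaCO₃: 18.44 mg/L × 750,000 L = 13,830 g; ÷ 50 g/eq ÷ 1 = 276.6 mol NaHCO₃.
Mass: 276.6 × 84 = 23,230 g.

23.2 kg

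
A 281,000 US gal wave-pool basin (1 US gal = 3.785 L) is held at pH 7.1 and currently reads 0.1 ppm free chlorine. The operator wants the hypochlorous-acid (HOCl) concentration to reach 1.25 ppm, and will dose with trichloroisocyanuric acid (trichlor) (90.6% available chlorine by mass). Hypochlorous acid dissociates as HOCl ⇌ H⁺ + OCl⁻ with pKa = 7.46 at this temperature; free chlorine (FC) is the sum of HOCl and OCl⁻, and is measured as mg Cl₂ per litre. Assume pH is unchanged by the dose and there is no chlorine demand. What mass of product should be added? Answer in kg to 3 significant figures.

1.99 kg

Volume: 281,000 US gal × 3.785 L/gal = 1,063,585 L.
[OCl⁻]/[HOCl] = 10^(pH − pKa) = 10^(7.1 − 7.46) = 0.4365; fraction as HOCl = 1/(1 + 0.4365) = 0.6961.
Free chlorine required for 1.25 ppm HOCl: 1.25 / 0.6961 = 1.796 ppm.
FC to add: 1.796 − 0.1 = 1.696 mg/L as Cl₂.
Cl₂ equivalent: 1.696 mg/L × 1,063,585 L = 1803 g.
Product at 90.6% available Cl: 1803 / 0.906 = 1991 g.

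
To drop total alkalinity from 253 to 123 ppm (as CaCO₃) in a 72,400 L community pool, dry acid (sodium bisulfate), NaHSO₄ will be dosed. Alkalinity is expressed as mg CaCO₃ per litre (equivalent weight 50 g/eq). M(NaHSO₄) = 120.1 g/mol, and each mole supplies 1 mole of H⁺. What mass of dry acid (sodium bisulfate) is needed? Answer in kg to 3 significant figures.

22.6 kg

Alkalinity to neutralize: (253 − 123) = 130 mg/L as CaCO₃ × 72,400 L = 9412 g as CaCO₃.
Equivalents of H⁺ required: 9412 ÷ 50 g/eq = 188.2 eq = 188.2 mol NaHSO₄.
Mass of NaHSO₄: 188.2 × 120.1 = 22,610 g.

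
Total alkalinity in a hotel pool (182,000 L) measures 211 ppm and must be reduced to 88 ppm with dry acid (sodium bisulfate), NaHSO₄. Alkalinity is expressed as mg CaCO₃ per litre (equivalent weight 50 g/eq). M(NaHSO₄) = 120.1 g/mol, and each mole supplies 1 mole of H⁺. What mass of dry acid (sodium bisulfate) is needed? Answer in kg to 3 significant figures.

Alkalinity to neutralize: (211 − 88) = 123 mg/L as CaCO₃ × 182,000 L = 22,390 g as CaCO₃.
Equivalents of H⁺ required: 22,390 ÷ 50 g/eq = 447.7 eq = 447.7 mol NaHSO₄.
Mass of NaHSO₄: 447.7 × 120.1 = 53,770 g.

53.8 kg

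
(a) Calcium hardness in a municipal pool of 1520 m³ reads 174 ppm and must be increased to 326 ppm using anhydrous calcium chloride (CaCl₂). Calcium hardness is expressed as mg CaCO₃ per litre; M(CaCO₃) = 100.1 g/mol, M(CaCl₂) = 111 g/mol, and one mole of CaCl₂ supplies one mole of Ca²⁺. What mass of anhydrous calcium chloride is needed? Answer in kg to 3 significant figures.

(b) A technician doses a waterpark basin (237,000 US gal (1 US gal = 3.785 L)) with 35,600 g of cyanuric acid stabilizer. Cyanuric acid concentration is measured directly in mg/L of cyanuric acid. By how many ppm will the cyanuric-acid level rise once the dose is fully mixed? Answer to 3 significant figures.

(a) Volume: 1520 m³ = 1,520,000 L.
(a) Hardness to add: (326 − 174) = 152 mg/L as CaCO₃ × 1,520,000 L = 231,000 g as CaCO₃.
(a) Moles of Ca²⁺ (1 mol Ca²⁺ ≡ 1 mol CaCO₃): 231,000 / 100.1 g/mol = 2308 mol.
(a) Mass of CaCl₂: 2308 × 111 = 256,200 g.

(b) Volume: 237,000 US gal × 3.785 L/gal = 897,045 L.
(b) Rise: 35,600 g / 897,045 L × 1000 = 39.69 mg/L.

(a) 256 kg; (b) 39.7 ppm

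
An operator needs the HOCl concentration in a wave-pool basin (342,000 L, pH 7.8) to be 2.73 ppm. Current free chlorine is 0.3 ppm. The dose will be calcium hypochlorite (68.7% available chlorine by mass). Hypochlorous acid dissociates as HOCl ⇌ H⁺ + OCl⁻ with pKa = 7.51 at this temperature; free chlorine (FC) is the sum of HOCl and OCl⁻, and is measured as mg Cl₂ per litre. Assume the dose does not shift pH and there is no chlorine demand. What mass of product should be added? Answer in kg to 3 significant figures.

[OCl⁻]/[HOCl] = 10^(pH − pKa) = 10^(7.8 − 7.51) = 1.95; fraction as HOCl = 1/(1 + 1.95) = 0.339.
Free chlorine required for 2.73 ppm HOCl: 2.73 / 0.339 = 8.053 ppm.
FC to add: 8.053 − 0.3 = 7.753 mg/L as Cl₂.
Cl₂ equivalent: 7.753 mg/L × 342,000 L = 2652 g.
Product at 68.7% available Cl: 2652 / 0.687 = 3860 g.

3.86 kg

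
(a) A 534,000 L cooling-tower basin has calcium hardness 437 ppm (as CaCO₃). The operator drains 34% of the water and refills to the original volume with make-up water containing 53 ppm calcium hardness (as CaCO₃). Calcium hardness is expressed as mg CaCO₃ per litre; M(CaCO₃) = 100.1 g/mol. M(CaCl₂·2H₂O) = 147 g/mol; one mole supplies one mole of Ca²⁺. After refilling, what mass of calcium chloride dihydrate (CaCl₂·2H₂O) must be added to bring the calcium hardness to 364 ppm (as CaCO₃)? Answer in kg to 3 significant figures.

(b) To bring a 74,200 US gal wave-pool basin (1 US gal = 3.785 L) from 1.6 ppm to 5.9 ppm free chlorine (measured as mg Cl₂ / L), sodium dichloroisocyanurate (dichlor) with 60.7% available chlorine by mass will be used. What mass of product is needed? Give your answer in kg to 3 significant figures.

(a) 45.1 kg; (b) 1.99 kg

(a) After draining 34% and refilling: 437 × 0.66 + 53 × 0.34 = 306.44 ppm.
(a) Deficit to target: 364 − 306.44 = 57.56 mg/L.
(a) As CaCO₃: 57.56 mg/L × 534,000 L = 30,740 g; ÷ 100.1 = 307.1 mol Ca²⁺.
(a) Mass: 307.1 × 147 = 45,140 g.

(b) Volume: 74,200 US gal × 3.785 L/gal = 280,847 L.
(b) Chlorine deficit: 5.9 − 1.6 = 4.3 ppm = 4.3 mg/L as Cl₂.
(b) Cl₂ equivalent needed: 4.3 mg/L × 280,847 L = 1,208,000 mg = 1208 g.
(b) Product at 60.7% available chlorine: 1208 / 0.607 = 1990 g.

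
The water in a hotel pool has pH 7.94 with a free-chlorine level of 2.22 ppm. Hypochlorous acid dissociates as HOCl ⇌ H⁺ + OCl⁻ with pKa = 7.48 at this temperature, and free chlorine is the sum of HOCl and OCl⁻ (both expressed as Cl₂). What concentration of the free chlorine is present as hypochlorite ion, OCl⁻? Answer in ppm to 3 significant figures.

1.65 ppm

[OCl⁻]/[HOCl] = 10^(pH − pKa) = 10^(7.94 − 7.48) = 10^0.46 = 2.884.
Fraction as HOCl = 1 / (1 + 2.884) = 0.2575.
OCl⁻ = (1 − 0.2575) × 2.22 ppm = 1.648 ppm.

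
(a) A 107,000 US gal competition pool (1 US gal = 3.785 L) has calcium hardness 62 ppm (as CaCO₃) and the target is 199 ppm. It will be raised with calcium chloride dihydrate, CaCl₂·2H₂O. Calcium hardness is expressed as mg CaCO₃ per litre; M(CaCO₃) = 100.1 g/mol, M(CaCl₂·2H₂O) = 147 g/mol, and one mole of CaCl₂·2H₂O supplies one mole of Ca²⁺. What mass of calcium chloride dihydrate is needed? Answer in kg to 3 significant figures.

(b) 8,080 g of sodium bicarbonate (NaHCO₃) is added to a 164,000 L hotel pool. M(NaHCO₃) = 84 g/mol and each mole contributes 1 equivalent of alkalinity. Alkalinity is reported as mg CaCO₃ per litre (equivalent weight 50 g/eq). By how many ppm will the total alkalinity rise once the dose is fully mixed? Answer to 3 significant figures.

(a) 81.5 kg; (b) 29.3 ppm

(a) Volume: 107,000 US gal × 3.785 L/gal = 404,995 L.
(a) Hardness to add: (199 − 62) = 137 mg/L as CaCO₃ × 404,995 L = 55,480 g as CaCO₃.
(a) Moles of Ca²⁺ (1 mol Ca²⁺ ≡ 1 mol CaCO₃): 55,480 / 100.1 g/mol = 554.3 mol.
(a) Mass of CaCl₂·2H₂O: 554.3 × 147 = 81,480 g.

(b) Moles of NaHCO₃: 8,080 g ÷ 84 g/mol = 96.19 mol → 96.19 eq of alkalinity.
(b) As CaCO₃: 96.19 eq × 50 g/eq = 4810 g.
(b) Rise: 4810 g / 164,000 L × 1000 = 29.33 mg/L.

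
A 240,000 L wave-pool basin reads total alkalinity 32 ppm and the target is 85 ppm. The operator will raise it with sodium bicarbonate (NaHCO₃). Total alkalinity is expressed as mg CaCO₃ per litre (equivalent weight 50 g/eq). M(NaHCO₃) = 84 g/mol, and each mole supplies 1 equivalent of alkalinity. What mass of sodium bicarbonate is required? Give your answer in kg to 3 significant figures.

Alkalinity to add: (85 − 32) = 53 mg/L as CaCO₃ × 240,000 L = 12,720 g as CaCO₃.
Equivalents: 12,720 g ÷ 50 g/eq = 254.4 eq.
NaHCO₃ supplies 1 eq per mole → 254.4 mol.
Mass: 254.4 mol × 84 g/mol = 21,370 g.

21.4 kg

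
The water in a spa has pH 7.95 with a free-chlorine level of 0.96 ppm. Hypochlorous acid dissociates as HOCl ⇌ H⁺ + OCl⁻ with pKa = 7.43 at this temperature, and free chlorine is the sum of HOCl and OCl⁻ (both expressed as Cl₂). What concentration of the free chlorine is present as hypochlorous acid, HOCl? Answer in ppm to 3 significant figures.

[OCl⁻]/[HOCl] = 10^(pH − pKa) = 10^(7.95 − 7.43) = 10^0.52 = 3.311.
Fraction as HOCl = 1 / (1 + 3.311) = 0.2319.
HOCl = 0.2319 × 0.96 ppm = 0.2227 ppm.

0.223 ppm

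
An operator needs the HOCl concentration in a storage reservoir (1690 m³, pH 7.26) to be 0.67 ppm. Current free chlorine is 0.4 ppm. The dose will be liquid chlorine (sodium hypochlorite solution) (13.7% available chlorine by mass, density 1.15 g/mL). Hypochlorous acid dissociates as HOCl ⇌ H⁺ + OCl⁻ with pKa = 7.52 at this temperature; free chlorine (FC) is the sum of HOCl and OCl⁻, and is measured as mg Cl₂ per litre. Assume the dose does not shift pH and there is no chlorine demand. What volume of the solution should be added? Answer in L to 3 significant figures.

6.85 L

Volume: 1690 m³ = 1,690,000 L.
[OCl⁻]/[HOCl] = 10^(pH − pKa) = 10^(7.26 − 7.52) = 0.5495; fraction as HOCl = 1/(1 + 0.5495) = 0.6454.
Free chlorine required for 0.67 ppm HOCl: 0.67 / 0.6454 = 1.038 ppm.
FC to add: 1.038 − 0.4 = 0.6382 mg/L as Cl₂.
Cl₂ equivalent: 0.6382 mg/L × 1,690,000 L = 1079 g.
Product at 13.7% available Cl: 1079 / 0.137 = 7873 g.
Volume: 7873 g ÷ 1.15 g/mL = 6846 mL.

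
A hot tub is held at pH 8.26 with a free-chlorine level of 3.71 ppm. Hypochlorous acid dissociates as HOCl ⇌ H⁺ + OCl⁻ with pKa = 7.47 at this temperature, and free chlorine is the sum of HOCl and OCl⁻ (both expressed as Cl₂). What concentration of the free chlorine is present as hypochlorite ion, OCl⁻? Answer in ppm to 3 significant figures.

[OCl⁻]/[HOCl] = 10^(pH − pKa) = 10^(8.26 − 7.47) = 10^0.79 = 6.166.
Fraction as HOCl = 1 / (1 + 6.166) = 0.1395.
OCl⁻ = (1 − 0.1395) × 3.71 ppm = 3.192 ppm.

3.19 ppm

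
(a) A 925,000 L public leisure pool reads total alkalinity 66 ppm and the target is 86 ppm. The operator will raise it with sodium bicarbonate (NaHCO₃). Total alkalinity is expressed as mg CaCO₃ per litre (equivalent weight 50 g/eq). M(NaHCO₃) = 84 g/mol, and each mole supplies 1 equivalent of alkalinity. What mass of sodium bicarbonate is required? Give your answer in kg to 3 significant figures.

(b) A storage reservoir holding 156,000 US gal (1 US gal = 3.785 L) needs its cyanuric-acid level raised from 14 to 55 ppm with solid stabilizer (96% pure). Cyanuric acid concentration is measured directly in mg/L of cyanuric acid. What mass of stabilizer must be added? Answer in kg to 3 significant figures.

(a) 31.1 kg; (b) 25.2 kg

(a) Alkalinity to add: (86 − 66) = 20 mg/L as CaCO₃ × 925,000 L = 18,500 g as CaCO₃.
(a) Equivalents: 18,500 g ÷ 50 g/eq = 370 eq.
(a) NaHCO₃ supplies 1 eq per mole → 370 mol.
(a) Mass: 370 mol × 84 g/mol = 31,080 g.

(b) Volume: 156,000 US gal × 3.785 L/gal = 590,460 L.
(b) CYA to add: (55 − 14) = 41 mg/L × 590,460 L = 24,210 g cyanuric acid.
(b) At 96% purity: 24,210 / 0.96 = 25,220 g product.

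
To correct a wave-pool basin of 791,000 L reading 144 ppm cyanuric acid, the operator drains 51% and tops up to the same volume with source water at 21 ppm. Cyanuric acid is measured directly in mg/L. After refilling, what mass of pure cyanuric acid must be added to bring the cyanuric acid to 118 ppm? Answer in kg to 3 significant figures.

After draining 51% and refilling: 144 × 0.49 + 21 × 0.51 = 81.27 ppm.
Deficit to target: 118 − 81.27 = 36.73 mg/L.
Mass: 36.73 mg/L × 791,000 L = 29,050 g cyanuric acid.

29.1 kg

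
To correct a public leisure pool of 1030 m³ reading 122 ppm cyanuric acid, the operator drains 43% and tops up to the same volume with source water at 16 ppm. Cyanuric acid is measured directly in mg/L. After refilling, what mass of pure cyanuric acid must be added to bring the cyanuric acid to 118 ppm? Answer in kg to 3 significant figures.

42.8 kg

Volume: 1030 m³ = 1,030,000 L.
After draining 43% and refilling: 122 × 0.57 + 16 × 0.43 = 76.42 ppm.
Deficit to target: 118 − 76.42 = 41.58 mg/L.
Mass: 41.58 mg/L × 1,030,000 L = 42,830 g cyanuric acid.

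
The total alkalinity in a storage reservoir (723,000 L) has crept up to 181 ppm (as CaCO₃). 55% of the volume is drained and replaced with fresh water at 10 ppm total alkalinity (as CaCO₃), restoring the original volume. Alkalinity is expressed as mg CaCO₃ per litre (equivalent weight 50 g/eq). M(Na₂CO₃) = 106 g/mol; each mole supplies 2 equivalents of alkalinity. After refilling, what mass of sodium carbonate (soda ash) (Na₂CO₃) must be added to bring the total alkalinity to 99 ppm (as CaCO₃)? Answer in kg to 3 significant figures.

9.23 kg

After draining 55% and refilling: 181 × 0.45 + 10 × 0.55 = 86.95 ppm.
Deficit to target: 99 − 86.95 = 12.05 mg/L.
As CaCO₃: 12.05 mg/L × 723,000 L = 8712 g; ÷ 50 g/eq ÷ 2 = 87.12 mol Na₂CO₃.
Mass: 87.12 × 106 = 9235 g.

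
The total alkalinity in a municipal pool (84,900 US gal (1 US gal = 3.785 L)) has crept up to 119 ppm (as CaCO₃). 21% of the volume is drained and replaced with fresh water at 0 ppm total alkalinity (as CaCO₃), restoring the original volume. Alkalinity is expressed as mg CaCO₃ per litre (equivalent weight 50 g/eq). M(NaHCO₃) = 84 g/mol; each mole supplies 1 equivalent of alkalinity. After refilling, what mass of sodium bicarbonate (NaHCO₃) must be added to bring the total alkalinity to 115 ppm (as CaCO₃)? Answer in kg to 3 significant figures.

Volume: 84,900 US gal × 3.785 L/gal = 321,346 L.
After draining 21% and refilling: 119 × 0.79 + 0 × 0.21 = 94.01 ppm.
Deficit to target: 115 − 94.01 = 20.99 mg/L.
As CaCO₃: 20.99 mg/L × 321,346 L = 6745 g; ÷ 50 g/eq ÷ 1 = 134.9 mol NaHCO₃.
Mass: 134.9 × 84 = 11,330 g.

11.3 kg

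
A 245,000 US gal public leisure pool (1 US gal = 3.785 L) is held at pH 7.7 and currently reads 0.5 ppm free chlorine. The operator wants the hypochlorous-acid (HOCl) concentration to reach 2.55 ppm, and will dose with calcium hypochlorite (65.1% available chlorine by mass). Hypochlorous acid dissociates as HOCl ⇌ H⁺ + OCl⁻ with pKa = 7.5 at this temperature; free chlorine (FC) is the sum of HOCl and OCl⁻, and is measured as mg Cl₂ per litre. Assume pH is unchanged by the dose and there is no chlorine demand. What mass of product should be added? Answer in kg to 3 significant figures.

Volume: 245,000 US gal × 3.785 L/gal = 927,325 L.
[OCl⁻]/[HOCl] = 10^(pH − pKa) = 10^(7.7 − 7.5) = 1.585; fraction as HOCl = 1/(1 + 1.585) = 0.3869.
Free chlorine required for 2.55 ppm HOCl: 2.55 / 0.3869 = 6.591 ppm.
FC to add: 6.591 − 0.5 = 6.091 mg/L as Cl₂.
Cl₂ equivalent: 6.091 mg/L × 927,325 L = 5649 g.
Product at 65.1% available Cl: 5649 / 0.651 = 8677 g.

8.68 kg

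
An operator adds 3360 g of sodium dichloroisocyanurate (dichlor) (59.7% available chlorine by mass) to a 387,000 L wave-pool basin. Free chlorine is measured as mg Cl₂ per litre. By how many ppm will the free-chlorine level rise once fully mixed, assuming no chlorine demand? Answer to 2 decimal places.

Available chlorine delivered: 3360 g × 0.597 = 2006 g as Cl₂.
Concentration rise: 2006 g / 387,000 L = 5.183 mg/L = 5.18 ppm.

5.18 ppm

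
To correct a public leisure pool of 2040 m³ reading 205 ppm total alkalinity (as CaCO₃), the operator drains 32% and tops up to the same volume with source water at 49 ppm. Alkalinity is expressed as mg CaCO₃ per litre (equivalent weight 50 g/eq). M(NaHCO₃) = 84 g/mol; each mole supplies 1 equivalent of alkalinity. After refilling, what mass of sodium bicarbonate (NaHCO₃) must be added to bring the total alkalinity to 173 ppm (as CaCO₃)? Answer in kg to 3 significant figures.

Volume: 2040 m³ = 2,040,000 L.
After draining 32% and refilling: 205 × 0.68 + 49 × 0.32 = 155.08 ppm.
Deficit to target: 173 − 155.08 = 17.92 mg/L.
As CaCO₃: 17.92 mg/L × 2,040,000 L = 36,560 g; ÷ 50 g/eq ÷ 1 = 731.1 mol NaHCO₃.
Mass: 731.1 × 84 = 61,420 g.

61.4 kg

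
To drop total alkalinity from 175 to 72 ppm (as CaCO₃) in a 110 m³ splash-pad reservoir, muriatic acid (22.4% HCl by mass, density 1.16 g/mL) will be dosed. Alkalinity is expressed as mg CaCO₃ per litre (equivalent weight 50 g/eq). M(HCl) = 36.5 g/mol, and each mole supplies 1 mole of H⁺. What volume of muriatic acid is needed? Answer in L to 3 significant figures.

31.8 L

Volume: 110 m³ = 110,000 L.
Alkalinity to neutralize: (175 − 72) = 103 mg/L as CaCO₃ × 110,000 L = 11,330 g as CaCO₃.
Equivalents of H⁺ required: 11,330 ÷ 50 g/eq = 226.6 eq = 226.6 mol HCl.
Mass of HCl: 226.6 × 36.5 = 8271 g.
Mass of 22.4% solution: 8271 / 0.224 = 36,920 g.
Volume: 36,920 g ÷ 1.16 g/mL = 31,830 mL.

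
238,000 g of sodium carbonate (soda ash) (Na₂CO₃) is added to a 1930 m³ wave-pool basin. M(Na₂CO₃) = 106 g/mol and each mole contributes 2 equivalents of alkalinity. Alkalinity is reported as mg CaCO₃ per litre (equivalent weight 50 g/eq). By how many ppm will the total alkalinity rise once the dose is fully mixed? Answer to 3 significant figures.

Volume: 1930 m³ = 1,930,000 L.
Moles of Na₂CO₃: 238,000 g ÷ 106 g/mol = 2245 mol → 4491 eq of alkalinity.
As CaCO₃: 4491 eq × 50 g/eq = 224,500 g.
Rise: 224,500 g / 1,930,000 L × 1000 = 116.3 mg/L.

116 ppm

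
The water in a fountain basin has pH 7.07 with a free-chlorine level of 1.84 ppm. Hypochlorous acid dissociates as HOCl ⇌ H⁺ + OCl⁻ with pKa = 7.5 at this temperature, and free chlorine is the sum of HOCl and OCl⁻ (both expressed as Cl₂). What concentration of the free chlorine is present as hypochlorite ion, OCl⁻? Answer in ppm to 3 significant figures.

[OCl⁻]/[HOCl] = 10^(pH − pKa) = 10^(7.07 − 7.5) = 10^-0.43 = 0.3715.
Fraction as HOCl = 1 / (1 + 0.3715) = 0.7291.
OCl⁻ = (1 − 0.7291) × 1.84 ppm = 0.4984 ppm.

0.498 ppm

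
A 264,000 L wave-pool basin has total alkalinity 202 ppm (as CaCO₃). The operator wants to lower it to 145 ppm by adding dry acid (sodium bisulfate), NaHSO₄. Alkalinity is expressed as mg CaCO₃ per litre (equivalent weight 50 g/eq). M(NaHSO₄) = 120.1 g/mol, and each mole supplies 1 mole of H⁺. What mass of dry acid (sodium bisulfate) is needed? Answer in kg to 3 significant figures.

Alkalinity to neutralize: (202 − 145) = 57 mg/L as CaCO₃ × 264,000 L = 15,050 g as CaCO₃.
Equivalents of H⁺ required: 15,050 ÷ 50 g/eq = 301 eq = 301 mol NaHSO₄.
Mass of NaHSO₄: 301 × 120.1 = 36,150 g.

36.1 kg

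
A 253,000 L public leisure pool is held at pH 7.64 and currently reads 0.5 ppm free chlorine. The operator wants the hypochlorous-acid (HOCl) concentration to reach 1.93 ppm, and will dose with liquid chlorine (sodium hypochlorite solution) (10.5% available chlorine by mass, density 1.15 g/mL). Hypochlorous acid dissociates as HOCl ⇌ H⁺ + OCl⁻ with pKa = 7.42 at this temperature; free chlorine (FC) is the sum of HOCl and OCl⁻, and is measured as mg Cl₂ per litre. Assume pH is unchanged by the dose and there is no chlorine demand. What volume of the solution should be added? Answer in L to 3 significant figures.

[OCl⁻]/[HOCl] = 10^(pH − pKa) = 10^(7.64 − 7.42) = 1.66; fraction as HOCl = 1/(1 + 1.66) = 0.376.
Free chlorine required for 1.93 ppm HOCl: 1.93 / 0.376 = 5.133 ppm.
FC to add: 5.133 − 0.5 = 4.633 mg/L as Cl₂.
Cl₂ equivalent: 4.633 mg/L × 253,000 L = 1172 g.
Product at 10.5% available Cl: 1172 / 0.105 = 11,160 g.
Volume: 11,160 g ÷ 1.15 g/mL = 9707 mL.

9.71 L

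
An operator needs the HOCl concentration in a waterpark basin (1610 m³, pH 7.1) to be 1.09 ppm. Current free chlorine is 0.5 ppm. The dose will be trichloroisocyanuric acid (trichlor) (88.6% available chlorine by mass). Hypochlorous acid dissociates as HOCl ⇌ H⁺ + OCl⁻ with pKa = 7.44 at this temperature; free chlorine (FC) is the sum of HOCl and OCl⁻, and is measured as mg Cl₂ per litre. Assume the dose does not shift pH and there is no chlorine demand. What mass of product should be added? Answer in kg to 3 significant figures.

1.98 kg

Volume: 1610 m³ = 1,610,000 L.
[OCl⁻]/[HOCl] = 10^(pH − pKa) = 10^(7.1 − 7.44) = 0.4571; fraction as HOCl = 1/(1 + 0.4571) = 0.6863.
Free chlorine required for 1.09 ppm HOCl: 1.09 / 0.6863 = 1.588 ppm.
FC to add: 1.588 − 0.5 = 1.088 mg/L as Cl₂.
Cl₂ equivalent: 1.088 mg/L × 1,610,000 L = 1752 g.
Product at 88.6% available Cl: 1752 / 0.886 = 1977 g.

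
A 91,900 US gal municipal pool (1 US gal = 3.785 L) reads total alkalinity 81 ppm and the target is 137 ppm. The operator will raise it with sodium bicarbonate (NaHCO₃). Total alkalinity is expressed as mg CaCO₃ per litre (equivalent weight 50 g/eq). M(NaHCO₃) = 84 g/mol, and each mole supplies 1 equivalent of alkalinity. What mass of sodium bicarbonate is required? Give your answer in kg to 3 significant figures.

32.7 kg

Volume: 91,900 US gal × 3.785 L/gal = 347,842 L.
Alkalinity to add: (137 − 81) = 56 mg/L as CaCO₃ × 347,842 L = 19,480 g as CaCO₃.
Equivalents: 19,480 g ÷ 50 g/eq = 389.6 eq.
NaHCO₃ supplies 1 eq per mole → 389.6 mol.
Mass: 389.6 mol × 84 g/mol = 32,720 g.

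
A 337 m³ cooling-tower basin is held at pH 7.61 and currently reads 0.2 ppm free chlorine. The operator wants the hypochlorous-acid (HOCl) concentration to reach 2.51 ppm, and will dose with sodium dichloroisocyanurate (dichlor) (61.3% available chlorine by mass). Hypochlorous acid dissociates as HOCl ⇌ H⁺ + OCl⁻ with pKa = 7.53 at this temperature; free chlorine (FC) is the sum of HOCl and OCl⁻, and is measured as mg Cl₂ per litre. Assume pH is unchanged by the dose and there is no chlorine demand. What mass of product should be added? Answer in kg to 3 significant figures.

2.93 kg

Volume: 337 m³ = 337,000 L.
[OCl⁻]/[HOCl] = 10^(pH − pKa) = 10^(7.61 − 7.53) = 1.202; fraction as HOCl = 1/(1 + 1.202) = 0.4541.
Free chlorine required for 2.51 ppm HOCl: 2.51 / 0.4541 = 5.528 ppm.
FC to add: 5.528 − 0.2 = 5.328 mg/L as Cl₂.
Cl₂ equivalent: 5.328 mg/L × 337,000 L = 1795 g.
Product at 61.3% available Cl: 1795 / 0.613 = 2929 g.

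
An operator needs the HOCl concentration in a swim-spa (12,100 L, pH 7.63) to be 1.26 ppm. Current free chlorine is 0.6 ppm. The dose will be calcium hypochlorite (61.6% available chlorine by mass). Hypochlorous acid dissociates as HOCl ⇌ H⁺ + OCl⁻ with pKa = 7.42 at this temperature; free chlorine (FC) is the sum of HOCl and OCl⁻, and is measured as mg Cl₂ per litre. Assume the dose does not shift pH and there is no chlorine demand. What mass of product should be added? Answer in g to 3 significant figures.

[OCl⁻]/[HOCl] = 10^(pH − pKa) = 10^(7.63 − 7.42) = 1.622; fraction as HOCl = 1/(1 + 1.622) = 0.3814.
Free chlorine required for 1.26 ppm HOCl: 1.26 / 0.3814 = 3.303 ppm.
FC to add: 3.303 − 0.6 = 2.703 mg/L as Cl₂.
Cl₂ equivalent: 2.703 mg/L × 12,100 L = 32.71 g.
Product at 61.6% available Cl: 32.71 / 0.616 = 53.1 g.

53.1 g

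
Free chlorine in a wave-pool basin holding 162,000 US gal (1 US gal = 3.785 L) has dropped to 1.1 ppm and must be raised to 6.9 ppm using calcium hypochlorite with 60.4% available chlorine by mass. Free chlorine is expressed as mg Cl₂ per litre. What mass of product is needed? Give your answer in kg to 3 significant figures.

5.89 kg

Volume: 162,000 US gal × 3.785 L/gal = 613,170 L.
Chlorine deficit: 6.9 − 1.1 = 5.8 ppm = 5.8 mg/L as Cl₂.
Cl₂ equivalent needed: 5.8 mg/L × 613,170 L = 3,556,000 mg = 3556 g.
Product at 60.4% available chlorine: 3556 / 0.604 = 5888 g.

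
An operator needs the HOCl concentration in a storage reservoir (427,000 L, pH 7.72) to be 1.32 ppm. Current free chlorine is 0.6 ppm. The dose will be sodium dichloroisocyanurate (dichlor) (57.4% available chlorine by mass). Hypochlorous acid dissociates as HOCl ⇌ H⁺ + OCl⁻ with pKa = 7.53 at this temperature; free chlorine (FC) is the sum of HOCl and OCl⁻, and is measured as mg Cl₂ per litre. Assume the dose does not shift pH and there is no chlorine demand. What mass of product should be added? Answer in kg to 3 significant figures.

[OCl⁻]/[HOCl] = 10^(pH − pKa) = 10^(7.72 − 7.53) = 1.549; fraction as HOCl = 1/(1 + 1.549) = 0.3923.
Free chlorine required for 1.32 ppm HOCl: 1.32 / 0.3923 = 3.364 ppm.
FC to add: 3.364 − 0.6 = 2.764 mg/L as Cl₂.
Cl₂ equivalent: 2.764 mg/L × 427,000 L = 1180 g.
Product at 57.4% available Cl: 1180 / 0.574 = 2056 g.

2.06 kg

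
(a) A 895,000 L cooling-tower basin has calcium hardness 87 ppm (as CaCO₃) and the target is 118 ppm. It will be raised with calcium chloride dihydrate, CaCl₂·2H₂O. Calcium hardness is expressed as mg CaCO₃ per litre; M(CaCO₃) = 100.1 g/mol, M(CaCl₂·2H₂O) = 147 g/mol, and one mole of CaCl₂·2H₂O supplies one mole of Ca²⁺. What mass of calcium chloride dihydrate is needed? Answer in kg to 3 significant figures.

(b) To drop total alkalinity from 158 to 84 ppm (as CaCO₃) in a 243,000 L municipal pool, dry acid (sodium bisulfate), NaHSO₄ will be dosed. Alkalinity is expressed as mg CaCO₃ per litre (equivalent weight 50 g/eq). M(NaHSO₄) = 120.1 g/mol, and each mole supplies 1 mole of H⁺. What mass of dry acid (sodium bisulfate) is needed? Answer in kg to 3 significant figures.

(a) 40.7 kg; (b) 43.2 kg

(a) Hardness to add: (118 − 87) = 31 mg/L as CaCO₃ × 895,000 L = 27,740 g as CaCO₃.
(a) Moles of Ca²⁺ (1 mol Ca²⁺ ≡ 1 mol CaCO₃): 27,740 / 100.1 g/mol = 277.2 mol.
(a) Mass of CaCl₂·2H₂O: 277.2 × 147 = 40,740 g.

(b) Alkalinity to neutralize: (158 − 84) = 74 mg/L as CaCO₃ × 243,000 L = 17,980 g as CaCO₃.
(b) Equivalents of H⁺ required: 17,980 ÷ 50 g/eq = 359.6 eq = 359.6 mol NaHSO₄.
(b) Mass of NaHSO₄: 359.6 × 120.1 = 43,190 g.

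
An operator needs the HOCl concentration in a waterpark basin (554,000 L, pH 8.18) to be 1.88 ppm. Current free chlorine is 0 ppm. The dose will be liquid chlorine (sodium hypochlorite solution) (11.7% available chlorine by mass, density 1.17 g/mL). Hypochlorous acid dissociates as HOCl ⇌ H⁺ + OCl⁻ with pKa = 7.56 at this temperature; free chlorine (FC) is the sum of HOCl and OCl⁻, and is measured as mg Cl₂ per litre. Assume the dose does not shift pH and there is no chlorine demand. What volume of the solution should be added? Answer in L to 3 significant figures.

39.3 L

[OCl⁻]/[HOCl] = 10^(pH − pKa) = 10^(8.18 − 7.56) = 4.169; fraction as HOCl = 1/(1 + 4.169) = 0.1935.
Free chlorine required for 1.88 ppm HOCl: 1.88 / 0.1935 = 9.717 ppm.
FC to add: 9.717 − 0 = 9.717 mg/L as Cl₂.
Cl₂ equivalent: 9.717 mg/L × 554,000 L = 5383 g.
Product at 11.7% available Cl: 5383 / 0.117 = 46,010 g.
Volume: 46,010 g ÷ 1.17 g/mL = 39,330 mL.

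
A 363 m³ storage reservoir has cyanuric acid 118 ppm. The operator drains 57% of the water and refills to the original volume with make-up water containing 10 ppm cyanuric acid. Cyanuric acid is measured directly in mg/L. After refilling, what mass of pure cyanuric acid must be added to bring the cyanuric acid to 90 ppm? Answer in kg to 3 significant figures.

12.2 kg

Volume: 363 m³ = 363,000 L.
After draining 57% and refilling: 118 × 0.43 + 10 × 0.57 = 56.44 ppm.
Deficit to target: 90 − 56.44 = 33.56 mg/L.
Mass: 33.56 mg/L × 363,000 L = 12,180 g cyanuric acid.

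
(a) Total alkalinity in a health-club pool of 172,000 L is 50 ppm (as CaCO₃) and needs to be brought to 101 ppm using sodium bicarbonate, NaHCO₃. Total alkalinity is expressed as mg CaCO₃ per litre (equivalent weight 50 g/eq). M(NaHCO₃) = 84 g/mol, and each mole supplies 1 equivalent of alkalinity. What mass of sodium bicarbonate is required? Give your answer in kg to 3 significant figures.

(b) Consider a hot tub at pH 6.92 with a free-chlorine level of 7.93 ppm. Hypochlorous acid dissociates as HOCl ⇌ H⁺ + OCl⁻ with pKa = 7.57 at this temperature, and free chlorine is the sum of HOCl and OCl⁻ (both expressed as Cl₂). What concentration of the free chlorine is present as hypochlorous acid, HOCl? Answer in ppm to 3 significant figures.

(a) 14.7 kg; (b) 6.48 ppm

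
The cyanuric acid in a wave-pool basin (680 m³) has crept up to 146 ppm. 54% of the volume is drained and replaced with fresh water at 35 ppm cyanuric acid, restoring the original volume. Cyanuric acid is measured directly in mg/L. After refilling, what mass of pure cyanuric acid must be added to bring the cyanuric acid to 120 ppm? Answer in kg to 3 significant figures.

23.1 kg

Volume: 680 m³ = 680,000 L.
After draining 54% and refilling: 146 × 0.46 + 35 × 0.54 = 86.06 ppm.
Deficit to target: 120 − 86.06 = 33.94 mg/L.
Mass: 33.94 mg/L × 680,000 L = 23,080 g cyanuric acid.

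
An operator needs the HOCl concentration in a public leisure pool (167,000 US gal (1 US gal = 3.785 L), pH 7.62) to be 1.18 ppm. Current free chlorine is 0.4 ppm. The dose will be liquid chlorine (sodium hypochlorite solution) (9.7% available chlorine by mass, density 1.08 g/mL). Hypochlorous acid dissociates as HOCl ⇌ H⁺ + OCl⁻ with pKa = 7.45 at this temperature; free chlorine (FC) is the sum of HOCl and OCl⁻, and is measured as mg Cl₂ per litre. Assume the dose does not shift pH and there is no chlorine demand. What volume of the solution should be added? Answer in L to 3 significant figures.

15.2 L

Volume: 167,000 US gal × 3.785 L/gal = 632,095 L.
[OCl⁻]/[HOCl] = 10^(pH − pKa) = 10^(7.62 − 7.45) = 1.479; fraction as HOCl = 1/(1 + 1.479) = 0.4034.
Free chlorine required for 1.18 ppm HOCl: 1.18 / 0.4034 = 2.925 ppm.
FC to add: 2.925 − 0.4 = 2.525 mg/L as Cl₂.
Cl₂ equivalent: 2.525 mg/L × 632,095 L = 1596 g.
Product at 9.7% available Cl: 1596 / 0.097 = 16,460 g.
Volume: 16,460 g ÷ 1.08 g/mL = 15,240 mL.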